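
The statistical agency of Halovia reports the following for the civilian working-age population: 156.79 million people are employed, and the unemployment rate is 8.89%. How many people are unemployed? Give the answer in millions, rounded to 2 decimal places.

Let U be the number unemployed. The labor force is E + U, and U/(E+U) = 0.0889.
So U = 0.0889 × 156.79 / (1 − 0.0889) = 13.9386 / 0.9111 ≈ 15.30 million.

About 15.30 million are unemployed.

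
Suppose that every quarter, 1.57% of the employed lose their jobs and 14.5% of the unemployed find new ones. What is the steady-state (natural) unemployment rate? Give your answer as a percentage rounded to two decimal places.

Steady-state unemployment rate ≈ 9.77%.

At steady state the flows balance: s·E = f·U, so U/(E+U) = s/(s+f).
u* = 1.57 / (1.57 + 14.5) = 1.57 / 16.07 = 9.77%.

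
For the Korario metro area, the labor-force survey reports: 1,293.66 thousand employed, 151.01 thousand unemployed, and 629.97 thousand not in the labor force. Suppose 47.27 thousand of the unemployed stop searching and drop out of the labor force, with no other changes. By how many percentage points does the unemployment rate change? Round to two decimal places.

The unemployment rate changes by −3.03 percentage points.

Initially, labor force = 1,293.66 + 151.01 = 1,444.67 thousand, so u = 151.01/1,444.67 = 10.45%.
After the change, unemployed and labor force both fall by 47.27 → E = 1,293.66, U = 103.74, labor force = 1,397.40 thousand.
New unemployment rate = 103.74 / 1,397.40 = 7.42%.
Change = 7.42% − 10.45% = −3.03 percentage points.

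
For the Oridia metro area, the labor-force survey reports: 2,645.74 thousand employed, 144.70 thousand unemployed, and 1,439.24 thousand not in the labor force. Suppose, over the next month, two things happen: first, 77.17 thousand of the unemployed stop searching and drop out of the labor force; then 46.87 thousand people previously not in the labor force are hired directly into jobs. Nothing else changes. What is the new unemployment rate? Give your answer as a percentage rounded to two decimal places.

New unemployment rate ≈ 2.45%.

Initially, labor force = 2,645.74 + 144.70 = 2,790.44 thousand, so u = 144.70/2,790.44 = 5.19%.
After the first change, unemployed and labor force both fall by 77.17 → E = 2,645.74, U = 67.53, labor force = 2,713.27 thousand.
After the second change, employed and labor force both rise by 46.87; unemployed unchanged → E = 2,692.61, U = 67.53, labor force = 2,760.14 thousand.
New unemployment rate = 67.53 / 2,760.14 = 2.45%.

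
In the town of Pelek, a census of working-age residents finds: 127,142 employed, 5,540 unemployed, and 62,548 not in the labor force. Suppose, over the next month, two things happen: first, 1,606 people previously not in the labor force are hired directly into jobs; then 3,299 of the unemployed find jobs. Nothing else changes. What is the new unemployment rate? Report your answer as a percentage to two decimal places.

New unemployment rate ≈ 1.67%.

Initially, labor force = 127,142 + 5,540 = 132,682, so u = 5,540/132,682 = 4.18%.
After the first change, employed and labor force both rise by 1,606; unemployed unchanged → E = 128,748, U = 5,540, labor force = 134,288.
After the second change, unemployed falls and employed rises by 3,299; labor force unchanged → E = 132,047, U = 2,241, labor force = 134,288.
New unemployment rate = 2,241 / 134,288 = 1.67%.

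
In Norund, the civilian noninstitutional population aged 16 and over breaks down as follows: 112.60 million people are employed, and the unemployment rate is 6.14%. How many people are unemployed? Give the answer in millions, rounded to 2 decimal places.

Let U be the number unemployed. The labor force is E + U, and U/(E+U) = 0.0614.
So U = 0.0614 × 112.60 / (1 − 0.0614) = 6.9136 / 0.9386 ≈ 7.37 million.

About 7.37 million are unemployed.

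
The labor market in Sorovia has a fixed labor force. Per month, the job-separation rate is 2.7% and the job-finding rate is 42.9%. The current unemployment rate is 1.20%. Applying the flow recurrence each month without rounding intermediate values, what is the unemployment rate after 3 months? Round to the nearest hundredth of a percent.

With a fixed labor force, u_{t+1} = u_t + s·(1−u_t) − f·u_t = u_t·(1−s−f) + s.
Here 1−s−f = 0.544 and s = 0.027.
u_1 = 0.012000 × 0.544 + 0.027 = 0.033528.
u_2 = 0.033528 × 0.544 + 0.027 = 0.045239.
u_3 = 0.045239 × 0.544 + 0.027 = 0.051610.

Unemployment rate after three months ≈ 5.16%.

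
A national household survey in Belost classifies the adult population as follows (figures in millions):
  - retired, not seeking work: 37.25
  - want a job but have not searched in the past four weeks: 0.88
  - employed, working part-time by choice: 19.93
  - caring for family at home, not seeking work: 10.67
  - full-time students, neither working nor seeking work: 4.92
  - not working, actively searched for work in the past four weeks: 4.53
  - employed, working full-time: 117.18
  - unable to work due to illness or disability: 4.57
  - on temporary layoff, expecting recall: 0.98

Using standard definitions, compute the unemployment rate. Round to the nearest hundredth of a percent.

Employed = 19.93 + 117.18 = 137.11 million.
Unemployed = 4.53 + 0.98 = 5.51 million (jobless and actively searching, or on temporary layoff).
Labor force = 137.11 + 5.51 = 142.62 million.
Unemployment rate = 5.51 / 142.62 = 3.86%.

Unemployment rate ≈ 3.86%.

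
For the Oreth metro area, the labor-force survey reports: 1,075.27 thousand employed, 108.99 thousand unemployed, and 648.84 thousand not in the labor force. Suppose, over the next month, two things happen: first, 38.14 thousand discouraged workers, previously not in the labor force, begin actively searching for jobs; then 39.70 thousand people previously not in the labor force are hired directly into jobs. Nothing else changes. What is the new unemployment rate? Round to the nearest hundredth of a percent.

New unemployment rate ≈ 11.66%.

Initially, labor force = 1,075.27 + 108.99 = 1,184.26 thousand, so u = 108.99/1,184.26 = 9.20%.
After the first change, unemployed and labor force both rise by 38.14 → E = 1,075.27, U = 147.13, labor force = 1,222.40 thousand.
After the second change, employed and labor force both rise by 39.70; unemployed unchanged → E = 1,114.97, U = 147.13, labor force = 1,262.10 thousand.
New unemployment rate = 147.13 / 1,262.10 = 11.66%.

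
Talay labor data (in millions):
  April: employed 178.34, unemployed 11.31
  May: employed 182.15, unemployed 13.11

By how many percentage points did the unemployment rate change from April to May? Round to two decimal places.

April: labor force = 178.34 + 11.31 = 189.65; u = 11.31/189.65 = 5.96%.
May: labor force = 182.15 + 13.11 = 195.26; u = 13.11/195.26 = 6.71%.
Change = 6.71% − 5.96% = +0.75 pp.

The unemployment rate changed by +0.75 percentage points.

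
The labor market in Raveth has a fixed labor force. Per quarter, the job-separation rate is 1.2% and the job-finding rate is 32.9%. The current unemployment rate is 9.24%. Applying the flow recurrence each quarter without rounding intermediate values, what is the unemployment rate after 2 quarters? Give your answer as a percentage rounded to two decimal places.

Unemployment rate after two quarters ≈ 6.00%.

With a fixed labor force, u_{t+1} = u_t + s·(1−u_t) − f·u_t = u_t·(1−s−f) + s.
Here 1−s−f = 0.659 and s = 0.012.
u_1 = 0.092400 × 0.659 + 0.012 = 0.072892.
u_2 = 0.072892 × 0.659 + 0.012 = 0.060036.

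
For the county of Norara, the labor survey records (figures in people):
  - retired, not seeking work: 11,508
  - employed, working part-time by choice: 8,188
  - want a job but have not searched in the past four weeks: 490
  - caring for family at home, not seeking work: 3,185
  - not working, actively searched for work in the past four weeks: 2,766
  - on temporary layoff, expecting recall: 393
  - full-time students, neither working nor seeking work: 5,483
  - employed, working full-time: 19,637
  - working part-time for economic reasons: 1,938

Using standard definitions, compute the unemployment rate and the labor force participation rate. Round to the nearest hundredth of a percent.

Unemployment rate ≈ 9.60%; labor force participation rate ≈ 61.44%.

Employed = 8,188 + 19,637 + 1,938 = 29,763 (anyone who worked, including part-time for economic reasons, counts as employed).
Unemployed = 2,766 + 393 = 3,159 (jobless and actively searching, or on temporary layoff).
Labor force = 29,763 + 3,159 = 32,922.
Not in labor force = 11,508 + 490 + 3,185 + 5,483 = 20,666 (those not working and not actively searching are outside the labor force — including those who want a job but have given up searching).
Civilian working-age population = 32,922 + 20,666 = 53,588.
Unemployment rate = 3,159 / 32,922 = 9.60%.
Labor force participation rate = 32,922 / 53,588 = 61.44%.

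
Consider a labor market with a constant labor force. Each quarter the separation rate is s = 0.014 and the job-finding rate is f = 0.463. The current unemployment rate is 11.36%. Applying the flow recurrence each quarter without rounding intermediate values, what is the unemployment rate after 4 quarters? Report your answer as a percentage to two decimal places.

With a fixed labor force, u_{t+1} = u_t + s·(1−u_t) − f·u_t = u_t·(1−s−f) + s.
Here 1−s−f = 0.523 and s = 0.014.
u_1 = 0.113600 × 0.523 + 0.014 = 0.073413.
u_2 = 0.073413 × 0.523 + 0.014 = 0.052395.
u_3 = 0.052395 × 0.523 + 0.014 = 0.041403.
u_4 = 0.041403 × 0.523 + 0.014 = 0.035654.

Unemployment rate after four quarters ≈ 3.57%.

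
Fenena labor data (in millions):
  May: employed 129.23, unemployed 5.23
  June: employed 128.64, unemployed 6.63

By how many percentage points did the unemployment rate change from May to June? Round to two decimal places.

May: labor force = 129.23 + 5.23 = 134.46; u = 5.23/134.46 = 3.89%.
June: labor force = 128.64 + 6.63 = 135.27; u = 6.63/135.27 = 4.90%.
Change = 4.90% − 3.89% = +1.01 pp.

The unemployment rate changed by +1.01 percentage points.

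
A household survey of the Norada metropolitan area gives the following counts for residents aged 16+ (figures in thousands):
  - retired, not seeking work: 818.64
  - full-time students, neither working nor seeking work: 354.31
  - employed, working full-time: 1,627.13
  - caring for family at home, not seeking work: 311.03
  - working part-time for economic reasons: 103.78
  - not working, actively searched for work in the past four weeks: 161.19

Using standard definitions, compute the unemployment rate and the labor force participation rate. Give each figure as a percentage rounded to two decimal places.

Unemployment rate ≈ 8.52%; labor force participation rate ≈ 56.04%.

Employed = 1,627.13 + 103.78 = 1,730.91 thousand (anyone who worked, including part-time for economic reasons, counts as employed).
Unemployed = 161.19 thousand.
Labor force = 1,730.91 + 161.19 = 1,892.10 thousand.
Not in labor force = 818.64 + 354.31 + 311.03 = 1,483.98 thousand (those not working and not actively searching are outside the labor force).
Civilian working-age population = 1,892.10 + 1,483.98 = 3,376.08 thousand.
Unemployment rate = 161.19 / 1,892.10 = 8.52%.
Labor force participation rate = 1,892.10 / 3,376.08 = 56.04%.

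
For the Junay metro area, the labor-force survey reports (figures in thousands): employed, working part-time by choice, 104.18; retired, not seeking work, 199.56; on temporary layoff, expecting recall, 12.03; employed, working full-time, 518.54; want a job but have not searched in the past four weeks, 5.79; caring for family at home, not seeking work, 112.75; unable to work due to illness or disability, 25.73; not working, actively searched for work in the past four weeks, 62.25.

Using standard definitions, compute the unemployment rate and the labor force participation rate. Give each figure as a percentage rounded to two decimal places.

Employed = 104.18 + 518.54 = 622.72 thousand.
Unemployed = 12.03 + 62.25 = 74.28 thousand (jobless and actively searching, or on temporary layoff).
Labor force = 622.72 + 74.28 = 697.00 thousand.
Not in labor force = 199.56 + 5.79 + 112.75 + 25.73 = 343.83 thousand (those not working and not actively searching are outside the labor force — including those who want a job but have given up searching).
Civilian working-age population = 697.00 + 343.83 = 1,040.83 thousand.
Unemployment rate = 74.28 / 697.00 = 10.66%.
Labor force participation rate = 697.00 / 1,040.83 = 66.97%.

Unemployment rate ≈ 10.66%; labor force participation rate ≈ 66.97%.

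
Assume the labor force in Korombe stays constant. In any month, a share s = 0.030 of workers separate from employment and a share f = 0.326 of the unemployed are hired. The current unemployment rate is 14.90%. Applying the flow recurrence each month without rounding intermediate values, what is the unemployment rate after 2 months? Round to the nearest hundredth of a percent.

With a fixed labor force, u_{t+1} = u_t + s·(1−u_t) − f·u_t = u_t·(1−s−f) + s.
Here 1−s−f = 0.644 and s = 0.030.
u_1 = 0.149000 × 0.644 + 0.030 = 0.125956.
u_2 = 0.125956 × 0.644 + 0.030 = 0.111116.

Unemployment rate after two months ≈ 11.11%.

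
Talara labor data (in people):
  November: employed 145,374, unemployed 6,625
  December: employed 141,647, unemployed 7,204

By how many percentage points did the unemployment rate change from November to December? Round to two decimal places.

The unemployment rate changed by +0.48 percentage points.

November: labor force = 145,374 + 6,625 = 151,999; u = 6,625/151,999 = 4.36%.
December: labor force = 141,647 + 7,204 = 148,851; u = 7,204/148,851 = 4.84%.
Change = 4.84% − 4.36% = +0.48 pp.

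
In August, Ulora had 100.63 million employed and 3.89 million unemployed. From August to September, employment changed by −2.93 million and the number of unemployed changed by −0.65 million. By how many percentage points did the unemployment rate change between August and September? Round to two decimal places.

August: labor force = 100.63 + 3.89 = 104.52; u = 3.89/104.52 = 3.72%.
September: labor force = 97.70 + 3.24 = 100.94; u = 3.24/100.94 = 3.21%.
Change = 3.21% − 3.72% = −0.51 pp.

The unemployment rate changed by −0.51 percentage points.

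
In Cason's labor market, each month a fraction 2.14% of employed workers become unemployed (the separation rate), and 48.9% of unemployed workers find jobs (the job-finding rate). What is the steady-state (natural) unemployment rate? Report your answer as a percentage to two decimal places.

Steady-state unemployment rate ≈ 4.19%.

At steady state the flows balance: s·E = f·U, so U/(E+U) = s/(s+f).
u* = 2.14 / (2.14 + 48.9) = 2.14 / 51.04 = 4.19%.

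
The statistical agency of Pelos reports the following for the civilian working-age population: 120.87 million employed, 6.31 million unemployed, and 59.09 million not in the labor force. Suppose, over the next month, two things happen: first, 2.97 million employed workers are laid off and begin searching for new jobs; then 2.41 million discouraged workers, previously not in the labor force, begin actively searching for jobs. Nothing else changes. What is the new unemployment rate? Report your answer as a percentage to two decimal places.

New unemployment rate ≈ 9.02%.

Initially, labor force = 120.87 + 6.31 = 127.18 million, so u = 6.31/127.18 = 4.96%.
After the first change, employed falls and unemployed rises by 2.97; labor force unchanged → E = 117.90, U = 9.28, labor force = 127.18 million.
After the second change, unemployed and labor force both rise by 2.41 → E = 117.90, U = 11.69, labor force = 129.59 million.
New unemployment rate = 11.69 / 129.59 = 9.02%.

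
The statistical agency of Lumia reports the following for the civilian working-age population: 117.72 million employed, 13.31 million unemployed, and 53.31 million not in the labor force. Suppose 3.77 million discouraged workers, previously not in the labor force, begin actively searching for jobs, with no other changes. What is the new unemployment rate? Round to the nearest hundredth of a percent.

New unemployment rate ≈ 12.67%.

Initially, labor force = 117.72 + 13.31 = 131.03 million, so u = 13.31/131.03 = 10.16%.
After the change, unemployed and labor force both rise by 3.77 → E = 117.72, U = 17.08, labor force = 134.80 million.
New unemployment rate = 17.08 / 134.80 = 12.67%.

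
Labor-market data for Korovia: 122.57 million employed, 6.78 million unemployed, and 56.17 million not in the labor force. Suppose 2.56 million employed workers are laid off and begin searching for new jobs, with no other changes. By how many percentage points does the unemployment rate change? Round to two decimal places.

Initially, labor force = 122.57 + 6.78 = 129.35 million, so u = 6.78/129.35 = 5.24%.
After the change, employed falls and unemployed rises by 2.56; labor force unchanged → E = 120.01, U = 9.34, labor force = 129.35 million.
New unemployment rate = 9.34 / 129.35 = 7.22%.
Change = 7.22% − 5.24% = +1.98 percentage points.

The unemployment rate changes by +1.98 percentage points.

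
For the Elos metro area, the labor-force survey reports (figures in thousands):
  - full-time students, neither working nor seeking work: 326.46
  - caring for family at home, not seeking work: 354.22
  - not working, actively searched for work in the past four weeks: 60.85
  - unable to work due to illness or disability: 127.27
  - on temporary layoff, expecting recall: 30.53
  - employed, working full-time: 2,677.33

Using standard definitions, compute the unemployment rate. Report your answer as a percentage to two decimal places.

Unemployment rate ≈ 3.30%.

Employed = 2,677.33 thousand.
Unemployed = 60.85 + 30.53 = 91.38 thousand (jobless and actively searching, or on temporary layoff).
Labor force = 2,677.33 + 91.38 = 2,768.71 thousand.
Unemployment rate = 91.38 / 2,768.71 = 3.30%.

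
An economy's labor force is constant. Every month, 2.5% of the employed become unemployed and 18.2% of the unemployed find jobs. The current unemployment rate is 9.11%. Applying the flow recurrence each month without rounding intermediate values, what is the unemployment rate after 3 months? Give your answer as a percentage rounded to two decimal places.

Unemployment rate after three months ≈ 10.60%.

With a fixed labor force, u_{t+1} = u_t + s·(1−u_t) − f·u_t = u_t·(1−s−f) + s.
Here 1−s−f = 0.793 and s = 0.025.
u_1 = 0.091100 × 0.793 + 0.025 = 0.097242.
u_2 = 0.097242 × 0.793 + 0.025 = 0.102113.
u_3 = 0.102113 × 0.793 + 0.025 = 0.105976.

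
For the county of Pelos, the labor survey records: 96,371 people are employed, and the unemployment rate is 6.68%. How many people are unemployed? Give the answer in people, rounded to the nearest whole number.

About 6,898 are unemployed.

Let U be the number unemployed. The labor force is E + U, and U/(E+U) = 0.0668.
So U = 0.0668 × 96,371 / (1 − 0.0668) = 6437.58 / 0.9332 ≈ 6,898.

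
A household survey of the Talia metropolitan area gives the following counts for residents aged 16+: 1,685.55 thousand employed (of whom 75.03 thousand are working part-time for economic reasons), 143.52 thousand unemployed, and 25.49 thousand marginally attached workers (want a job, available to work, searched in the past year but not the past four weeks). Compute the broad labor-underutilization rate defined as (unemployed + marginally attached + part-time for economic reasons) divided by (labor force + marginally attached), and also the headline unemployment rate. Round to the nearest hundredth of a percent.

Labor force = 1,685.55 + 143.52 = 1,829.07 thousand.
Numerator = 143.52 + 25.49 + 75.03 = 244.04 thousand.
Denominator = 1,829.07 + 25.49 = 1,854.56 thousand.
Broad rate = 244.04 / 1,854.56 = 13.16%.
Headline unemployment rate = 143.52 / 1,829.07 = 7.85%.

Broad underutilization rate ≈ 13.16%; headline unemployment rate ≈ 7.85%.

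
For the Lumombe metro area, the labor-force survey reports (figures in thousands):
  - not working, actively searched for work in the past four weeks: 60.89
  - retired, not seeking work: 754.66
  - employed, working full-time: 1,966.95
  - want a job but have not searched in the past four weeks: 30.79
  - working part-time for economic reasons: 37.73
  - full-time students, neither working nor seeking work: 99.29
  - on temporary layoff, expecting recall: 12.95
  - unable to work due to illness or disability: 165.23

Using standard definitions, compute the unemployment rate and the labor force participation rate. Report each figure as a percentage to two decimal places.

Employed = 1,966.95 + 37.73 = 2,004.68 thousand (anyone who worked, including part-time for economic reasons, counts as employed).
Unemployed = 60.89 + 12.95 = 73.84 thousand (jobless and actively searching, or on temporary layoff).
Labor force = 2,004.68 + 73.84 = 2,078.52 thousand.
Not in labor force = 754.66 + 30.79 + 99.29 + 165.23 = 1,049.97 thousand (those not working and not actively searching are outside the labor force — including those who want a job but have given up searching).
Civilian working-age population = 2,078.52 + 1,049.97 = 3,128.49 thousand.
Unemployment rate = 73.84 / 2,078.52 = 3.55%.
Labor force participation rate = 2,078.52 / 3,128.49 = 66.44%.

Unemployment rate ≈ 3.55%; labor force participation rate ≈ 66.44%.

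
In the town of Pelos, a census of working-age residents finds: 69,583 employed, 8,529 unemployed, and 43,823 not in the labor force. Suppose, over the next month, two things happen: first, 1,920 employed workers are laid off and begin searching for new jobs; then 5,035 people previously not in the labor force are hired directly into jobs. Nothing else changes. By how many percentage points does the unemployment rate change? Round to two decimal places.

The unemployment rate changes by +1.65 percentage points.

Initially, labor force = 69,583 + 8,529 = 78,112, so u = 8,529/78,112 = 10.92%.
After the first change, employed falls and unemployed rises by 1,920; labor force unchanged → E = 67,663, U = 10,449, labor force = 78,112.
After the second change, employed and labor force both rise by 5,035; unemployed unchanged → E = 72,698, U = 10,449, labor force = 83,147.
New unemployment rate = 10,449 / 83,147 = 12.57%.
Change = 12.57% − 10.92% = +1.65 percentage points.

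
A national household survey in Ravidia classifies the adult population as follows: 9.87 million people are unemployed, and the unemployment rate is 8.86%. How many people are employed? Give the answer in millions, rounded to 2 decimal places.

Labor force = U / u = 9.87 / 0.0886 ≈ 111.40 million.
Employed = labor force − unemployed = 111.40 − 9.87 = 101.53 million.

About 101.53 million are employed.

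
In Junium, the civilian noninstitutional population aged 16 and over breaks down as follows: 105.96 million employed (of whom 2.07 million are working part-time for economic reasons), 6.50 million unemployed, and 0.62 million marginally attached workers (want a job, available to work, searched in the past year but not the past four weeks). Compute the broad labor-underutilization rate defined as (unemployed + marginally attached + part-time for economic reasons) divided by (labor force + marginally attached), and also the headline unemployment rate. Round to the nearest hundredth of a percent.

Labor force = 105.96 + 6.50 = 112.46 million.
Numerator = 6.50 + 0.62 + 2.07 = 9.19 million.
Denominator = 112.46 + 0.62 = 113.08 million.
Broad rate = 9.19 / 113.08 = 8.13%.
Headline unemployment rate = 6.50 / 112.46 = 5.78%.

Broad underutilization rate ≈ 8.13%; headline unemployment rate ≈ 5.78%.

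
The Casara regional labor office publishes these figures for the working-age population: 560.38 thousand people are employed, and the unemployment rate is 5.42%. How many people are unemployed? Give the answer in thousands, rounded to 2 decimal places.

Let U be the number unemployed. The labor force is E + U, and U/(E+U) = 0.0542.
So U = 0.0542 × 560.38 / (1 − 0.0542) = 30.3726 / 0.9458 ≈ 32.11 thousand.

About 32.11 thousand are unemployed.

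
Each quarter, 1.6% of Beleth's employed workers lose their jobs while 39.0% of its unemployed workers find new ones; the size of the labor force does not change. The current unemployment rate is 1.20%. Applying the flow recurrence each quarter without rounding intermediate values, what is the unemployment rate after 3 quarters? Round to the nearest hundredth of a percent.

With a fixed labor force, u_{t+1} = u_t + s·(1−u_t) − f·u_t = u_t·(1−s−f) + s.
Here 1−s−f = 0.594 and s = 0.016.
u_1 = 0.012000 × 0.594 + 0.016 = 0.023128.
u_2 = 0.023128 × 0.594 + 0.016 = 0.029738.
u_3 = 0.029738 × 0.594 + 0.016 = 0.033664.

Unemployment rate after three quarters ≈ 3.37%.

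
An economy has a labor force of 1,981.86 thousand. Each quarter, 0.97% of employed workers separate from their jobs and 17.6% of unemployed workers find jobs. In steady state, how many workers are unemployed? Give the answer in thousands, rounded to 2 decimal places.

About 103.52 thousand are unemployed in steady state.

Steady-state unemployment rate u* = s/(s+f) = 0.97/(0.97+17.6) = 0.052235.
Unemployed = u* × labor force = 0.052235 × 1,981.86 ≈ 103.52 thousand.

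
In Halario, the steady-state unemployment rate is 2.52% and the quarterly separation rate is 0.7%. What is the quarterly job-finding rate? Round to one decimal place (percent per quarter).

Job-finding rate ≈ 27.1% per quarter.

From u* = s/(s+f): f = s·(1−u)/u.
f = 0.7 × (1 − 0.0252) / 0.0252 = 0.6824 / 0.0252 ≈ 27.1% per quarter.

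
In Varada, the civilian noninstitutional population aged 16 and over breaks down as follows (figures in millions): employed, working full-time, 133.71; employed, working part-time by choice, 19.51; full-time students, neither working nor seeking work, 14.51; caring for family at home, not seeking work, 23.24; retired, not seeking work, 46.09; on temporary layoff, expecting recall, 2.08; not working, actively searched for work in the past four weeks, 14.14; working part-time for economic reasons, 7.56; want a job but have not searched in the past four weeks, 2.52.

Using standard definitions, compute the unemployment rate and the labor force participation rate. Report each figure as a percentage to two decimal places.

Employed = 133.71 + 19.51 + 7.56 = 160.78 million (anyone who worked, including part-time for economic reasons, counts as employed).
Unemployed = 2.08 + 14.14 = 16.22 million (jobless and actively searching, or on temporary layoff).
Labor force = 160.78 + 16.22 = 177.00 million.
Not in labor force = 14.51 + 23.24 + 46.09 + 2.52 = 86.36 million (those not working and not actively searching are outside the labor force — including those who want a job but have given up searching).
Civilian working-age population = 177.00 + 86.36 = 263.36 million.
Unemployment rate = 16.22 / 177.00 = 9.16%.
Labor force participation rate = 177.00 / 263.36 = 67.21%.

Unemployment rate ≈ 9.16%; labor force participation rate ≈ 67.21%.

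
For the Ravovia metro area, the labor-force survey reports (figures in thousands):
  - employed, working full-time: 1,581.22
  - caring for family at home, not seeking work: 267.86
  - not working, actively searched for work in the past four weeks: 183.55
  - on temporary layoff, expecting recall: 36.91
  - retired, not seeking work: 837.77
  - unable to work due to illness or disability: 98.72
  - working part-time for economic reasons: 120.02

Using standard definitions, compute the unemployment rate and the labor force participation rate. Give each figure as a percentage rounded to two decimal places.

Employed = 1,581.22 + 120.02 = 1,701.24 thousand (anyone who worked, including part-time for economic reasons, counts as employed).
Unemployed = 183.55 + 36.91 = 220.46 thousand (jobless and actively searching, or on temporary layoff).
Labor force = 1,701.24 + 220.46 = 1,921.70 thousand.
Not in labor force = 267.86 + 837.77 + 98.72 = 1,204.35 thousand (those not working and not actively searching are outside the labor force).
Civilian working-age population = 1,921.70 + 1,204.35 = 3,126.05 thousand.
Unemployment rate = 220.46 / 1,921.70 = 11.47%.
Labor force participation rate = 1,921.70 / 3,126.05 = 61.47%.

Unemployment rate ≈ 11.47%; labor force participation rate ≈ 61.47%.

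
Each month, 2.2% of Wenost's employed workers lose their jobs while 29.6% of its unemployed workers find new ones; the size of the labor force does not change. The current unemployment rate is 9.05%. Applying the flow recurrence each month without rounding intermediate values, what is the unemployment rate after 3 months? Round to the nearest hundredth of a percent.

Unemployment rate after three months ≈ 7.59%.

With a fixed labor force, u_{t+1} = u_t + s·(1−u_t) − f·u_t = u_t·(1−s−f) + s.
Here 1−s−f = 0.682 and s = 0.022.
u_1 = 0.090500 × 0.682 + 0.022 = 0.083721.
u_2 = 0.083721 × 0.682 + 0.022 = 0.079098.
u_3 = 0.079098 × 0.682 + 0.022 = 0.075945.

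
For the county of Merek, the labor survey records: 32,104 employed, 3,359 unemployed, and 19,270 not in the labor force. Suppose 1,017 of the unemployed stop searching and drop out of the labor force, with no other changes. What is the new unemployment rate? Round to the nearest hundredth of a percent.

Initially, labor force = 32,104 + 3,359 = 35,463, so u = 3,359/35,463 = 9.47%.
After the change, unemployed and labor force both fall by 1,017 → E = 32,104, U = 2,342, labor force = 34,446.
New unemployment rate = 2,342 / 34,446 = 6.80%.

New unemployment rate ≈ 6.80%.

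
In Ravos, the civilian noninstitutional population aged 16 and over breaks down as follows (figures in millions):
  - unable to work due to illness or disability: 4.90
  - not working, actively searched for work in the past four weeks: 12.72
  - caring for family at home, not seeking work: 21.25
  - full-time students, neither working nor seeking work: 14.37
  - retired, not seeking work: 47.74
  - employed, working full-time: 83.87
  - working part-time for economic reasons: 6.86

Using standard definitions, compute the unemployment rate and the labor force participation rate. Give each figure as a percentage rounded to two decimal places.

Employed = 83.87 + 6.86 = 90.73 million (anyone who worked, including part-time for economic reasons, counts as employed).
Unemployed = 12.72 million.
Labor force = 90.73 + 12.72 = 103.45 million.
Not in labor force = 4.90 + 21.25 + 14.37 + 47.74 = 88.26 million (those not working and not actively searching are outside the labor force).
Civilian working-age population = 103.45 + 88.26 = 191.71 million.
Unemployment rate = 12.72 / 103.45 = 12.30%.
Labor force participation rate = 103.45 / 191.71 = 53.96%.

Unemployment rate ≈ 12.30%; labor force participation rate ≈ 53.96%.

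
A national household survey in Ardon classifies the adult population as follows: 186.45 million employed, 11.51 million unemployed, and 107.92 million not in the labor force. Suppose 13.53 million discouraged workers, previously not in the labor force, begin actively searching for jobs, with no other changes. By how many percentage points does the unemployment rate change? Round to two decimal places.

Initially, labor force = 186.45 + 11.51 = 197.96 million, so u = 11.51/197.96 = 5.81%.
After the change, unemployed and labor force both rise by 13.53 → E = 186.45, U = 25.04, labor force = 211.49 million.
New unemployment rate = 25.04 / 211.49 = 11.84%.
Change = 11.84% − 5.81% = +6.03 percentage points.

The unemployment rate changes by +6.03 percentage points.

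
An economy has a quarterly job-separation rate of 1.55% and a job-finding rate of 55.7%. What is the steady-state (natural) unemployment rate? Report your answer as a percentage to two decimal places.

At steady state the flows balance: s·E = f·U, so U/(E+U) = s/(s+f).
u* = 1.55 / (1.55 + 55.7) = 1.55 / 57.25 = 2.71%.

Steady-state unemployment rate ≈ 2.71%.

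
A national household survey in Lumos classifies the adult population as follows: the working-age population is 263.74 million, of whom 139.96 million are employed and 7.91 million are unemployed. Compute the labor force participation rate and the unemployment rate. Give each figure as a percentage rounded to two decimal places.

Labor force participation rate ≈ 56.07%; unemployment rate ≈ 5.35%.

Labor force = employed + unemployed = 139.96 + 7.91 = 147.87 million.
Unemployment rate = 7.91 / 147.87 = 5.35%.
Labor force participation rate = 147.87 / 263.74 = 56.07%.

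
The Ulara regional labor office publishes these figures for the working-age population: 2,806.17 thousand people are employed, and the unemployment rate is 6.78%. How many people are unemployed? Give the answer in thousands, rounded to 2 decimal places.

About 204.10 thousand are unemployed.

Let U be the number unemployed. The labor force is E + U, and U/(E+U) = 0.0678.
So U = 0.0678 × 2,806.17 / (1 − 0.0678) = 190.2583 / 0.9322 ≈ 204.10 thousand.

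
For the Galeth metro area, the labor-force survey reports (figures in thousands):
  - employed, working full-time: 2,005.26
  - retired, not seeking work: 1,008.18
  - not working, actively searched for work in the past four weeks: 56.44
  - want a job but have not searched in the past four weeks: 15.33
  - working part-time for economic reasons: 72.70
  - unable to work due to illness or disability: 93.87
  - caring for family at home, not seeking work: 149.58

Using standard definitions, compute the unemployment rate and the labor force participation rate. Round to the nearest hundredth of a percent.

Employed = 2,005.26 + 72.70 = 2,077.96 thousand (anyone who worked, including part-time for economic reasons, counts as employed).
Unemployed = 56.44 thousand.
Labor force = 2,077.96 + 56.44 = 2,134.40 thousand.
Not in labor force = 1,008.18 + 15.33 + 93.87 + 149.58 = 1,266.96 thousand (those not working and not actively searching are outside the labor force — including those who want a job but have given up searching).
Civilian working-age population = 2,134.40 + 1,266.96 = 3,401.36 thousand.
Unemployment rate = 56.44 / 2,134.40 = 2.64%.
Labor force participation rate = 2,134.40 / 3,401.36 = 62.75%.

Unemployment rate ≈ 2.64%; labor force participation rate ≈ 62.75%.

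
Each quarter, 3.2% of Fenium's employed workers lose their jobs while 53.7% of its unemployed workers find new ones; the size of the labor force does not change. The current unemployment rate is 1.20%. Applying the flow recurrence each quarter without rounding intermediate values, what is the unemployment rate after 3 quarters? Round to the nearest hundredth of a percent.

Unemployment rate after three quarters ≈ 5.27%.

With a fixed labor force, u_{t+1} = u_t + s·(1−u_t) − f·u_t = u_t·(1−s−f) + s.
Here 1−s−f = 0.431 and s = 0.032.
u_1 = 0.012000 × 0.431 + 0.032 = 0.037172.
u_2 = 0.037172 × 0.431 + 0.032 = 0.048021.
u_3 = 0.048021 × 0.431 + 0.032 = 0.052697.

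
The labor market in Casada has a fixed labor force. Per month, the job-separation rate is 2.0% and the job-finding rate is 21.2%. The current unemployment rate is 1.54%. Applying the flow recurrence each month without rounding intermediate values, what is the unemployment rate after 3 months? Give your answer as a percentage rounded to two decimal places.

Unemployment rate after three months ≈ 5.41%.

With a fixed labor force, u_{t+1} = u_t + s·(1−u_t) − f·u_t = u_t·(1−s−f) + s.
Here 1−s−f = 0.768 and s = 0.020.
u_1 = 0.015400 × 0.768 + 0.020 = 0.031827.
u_2 = 0.031827 × 0.768 + 0.020 = 0.044443.
u_3 = 0.044443 × 0.768 + 0.020 = 0.054132.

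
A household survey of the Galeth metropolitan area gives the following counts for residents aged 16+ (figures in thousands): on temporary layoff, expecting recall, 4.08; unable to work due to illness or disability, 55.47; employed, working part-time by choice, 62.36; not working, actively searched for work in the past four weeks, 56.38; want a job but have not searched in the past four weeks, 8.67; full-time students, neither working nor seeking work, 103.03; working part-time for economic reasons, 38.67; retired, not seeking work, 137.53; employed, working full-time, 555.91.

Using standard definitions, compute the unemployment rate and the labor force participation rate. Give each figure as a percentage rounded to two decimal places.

Unemployment rate ≈ 8.43%; labor force participation rate ≈ 70.19%.

Employed = 62.36 + 38.67 + 555.91 = 656.94 thousand (anyone who worked, including part-time for economic reasons, counts as employed).
Unemployed = 4.08 + 56.38 = 60.46 thousand (jobless and actively searching, or on temporary layoff).
Labor force = 656.94 + 60.46 = 717.40 thousand.
Not in labor force = 55.47 + 8.67 + 103.03 + 137.53 = 304.70 thousand (those not working and not actively searching are outside the labor force — including those who want a job but have given up searching).
Civilian working-age population = 717.40 + 304.70 = 1,022.10 thousand.
Unemployment rate = 60.46 / 717.40 = 8.43%.
Labor force participation rate = 717.40 / 1,022.10 = 70.19%.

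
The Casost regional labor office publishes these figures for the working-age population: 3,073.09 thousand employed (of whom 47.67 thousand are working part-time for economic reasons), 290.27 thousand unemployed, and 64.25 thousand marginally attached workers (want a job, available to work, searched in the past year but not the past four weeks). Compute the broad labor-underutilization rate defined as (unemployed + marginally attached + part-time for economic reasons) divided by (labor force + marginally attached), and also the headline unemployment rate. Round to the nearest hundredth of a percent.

Broad underutilization rate ≈ 11.73%; headline unemployment rate ≈ 8.63%.

Labor force = 3,073.09 + 290.27 = 3,363.36 thousand.
Numerator = 290.27 + 64.25 + 47.67 = 402.19 thousand.
Denominator = 3,363.36 + 64.25 = 3,427.61 thousand.
Broad rate = 402.19 / 3,427.61 = 11.73%.
Headline unemployment rate = 290.27 / 3,363.36 = 8.63%.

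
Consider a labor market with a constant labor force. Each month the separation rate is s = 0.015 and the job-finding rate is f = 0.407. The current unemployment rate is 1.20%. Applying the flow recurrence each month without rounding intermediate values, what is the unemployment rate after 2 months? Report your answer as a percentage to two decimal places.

Unemployment rate after two months ≈ 2.77%.

With a fixed labor force, u_{t+1} = u_t + s·(1−u_t) − f·u_t = u_t·(1−s−f) + s.
Here 1−s−f = 0.578 and s = 0.015.
u_1 = 0.012000 × 0.578 + 0.015 = 0.021936.
u_2 = 0.021936 × 0.578 + 0.015 = 0.027679.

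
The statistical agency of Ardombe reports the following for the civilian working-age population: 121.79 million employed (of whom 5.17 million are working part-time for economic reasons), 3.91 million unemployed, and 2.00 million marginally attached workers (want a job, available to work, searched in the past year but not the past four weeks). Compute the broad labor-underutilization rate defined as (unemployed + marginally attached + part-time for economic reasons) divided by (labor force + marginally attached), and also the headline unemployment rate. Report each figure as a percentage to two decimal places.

Labor force = 121.79 + 3.91 = 125.70 million.
Numerator = 3.91 + 2.00 + 5.17 = 11.08 million.
Denominator = 125.70 + 2.00 = 127.70 million.
Broad rate = 11.08 / 127.70 = 8.68%.
Headline unemployment rate = 3.91 / 125.70 = 3.11%.

Broad underutilization rate ≈ 8.68%; headline unemployment rate ≈ 3.11%.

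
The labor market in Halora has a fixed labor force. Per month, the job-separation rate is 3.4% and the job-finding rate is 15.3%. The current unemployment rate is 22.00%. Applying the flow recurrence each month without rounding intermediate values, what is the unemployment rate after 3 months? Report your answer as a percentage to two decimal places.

With a fixed labor force, u_{t+1} = u_t + s·(1−u_t) − f·u_t = u_t·(1−s−f) + s.
Here 1−s−f = 0.813 and s = 0.034.
u_1 = 0.220000 × 0.813 + 0.034 = 0.212860.
u_2 = 0.212860 × 0.813 + 0.034 = 0.207055.
u_3 = 0.207055 × 0.813 + 0.034 = 0.202336.

Unemployment rate after three months ≈ 20.23%.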